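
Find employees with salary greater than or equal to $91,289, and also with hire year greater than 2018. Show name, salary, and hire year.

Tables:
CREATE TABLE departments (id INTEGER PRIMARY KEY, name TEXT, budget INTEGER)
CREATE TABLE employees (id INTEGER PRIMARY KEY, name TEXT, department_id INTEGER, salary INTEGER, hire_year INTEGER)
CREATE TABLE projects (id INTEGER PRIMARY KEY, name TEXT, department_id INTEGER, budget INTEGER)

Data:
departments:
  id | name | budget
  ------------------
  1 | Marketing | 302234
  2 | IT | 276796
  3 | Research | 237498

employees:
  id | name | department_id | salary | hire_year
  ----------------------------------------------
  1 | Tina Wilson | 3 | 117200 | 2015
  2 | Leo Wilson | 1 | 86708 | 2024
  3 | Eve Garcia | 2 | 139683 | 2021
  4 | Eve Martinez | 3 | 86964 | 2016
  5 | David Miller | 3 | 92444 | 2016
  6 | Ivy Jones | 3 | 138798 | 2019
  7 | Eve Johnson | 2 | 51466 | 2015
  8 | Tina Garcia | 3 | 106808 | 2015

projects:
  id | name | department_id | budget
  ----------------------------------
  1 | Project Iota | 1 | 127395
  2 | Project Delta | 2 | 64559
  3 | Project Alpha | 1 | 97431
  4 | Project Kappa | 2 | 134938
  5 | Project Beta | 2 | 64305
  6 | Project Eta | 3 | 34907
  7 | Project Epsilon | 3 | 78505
SELECT name, salary, hire_year FROM employees WHERE salary >= 91289 AND hire_year > 2018

Execution result:
name | salary | hire_year
Eve Garcia | 139683 | 2021
Ivy Jones | 138798 | 2019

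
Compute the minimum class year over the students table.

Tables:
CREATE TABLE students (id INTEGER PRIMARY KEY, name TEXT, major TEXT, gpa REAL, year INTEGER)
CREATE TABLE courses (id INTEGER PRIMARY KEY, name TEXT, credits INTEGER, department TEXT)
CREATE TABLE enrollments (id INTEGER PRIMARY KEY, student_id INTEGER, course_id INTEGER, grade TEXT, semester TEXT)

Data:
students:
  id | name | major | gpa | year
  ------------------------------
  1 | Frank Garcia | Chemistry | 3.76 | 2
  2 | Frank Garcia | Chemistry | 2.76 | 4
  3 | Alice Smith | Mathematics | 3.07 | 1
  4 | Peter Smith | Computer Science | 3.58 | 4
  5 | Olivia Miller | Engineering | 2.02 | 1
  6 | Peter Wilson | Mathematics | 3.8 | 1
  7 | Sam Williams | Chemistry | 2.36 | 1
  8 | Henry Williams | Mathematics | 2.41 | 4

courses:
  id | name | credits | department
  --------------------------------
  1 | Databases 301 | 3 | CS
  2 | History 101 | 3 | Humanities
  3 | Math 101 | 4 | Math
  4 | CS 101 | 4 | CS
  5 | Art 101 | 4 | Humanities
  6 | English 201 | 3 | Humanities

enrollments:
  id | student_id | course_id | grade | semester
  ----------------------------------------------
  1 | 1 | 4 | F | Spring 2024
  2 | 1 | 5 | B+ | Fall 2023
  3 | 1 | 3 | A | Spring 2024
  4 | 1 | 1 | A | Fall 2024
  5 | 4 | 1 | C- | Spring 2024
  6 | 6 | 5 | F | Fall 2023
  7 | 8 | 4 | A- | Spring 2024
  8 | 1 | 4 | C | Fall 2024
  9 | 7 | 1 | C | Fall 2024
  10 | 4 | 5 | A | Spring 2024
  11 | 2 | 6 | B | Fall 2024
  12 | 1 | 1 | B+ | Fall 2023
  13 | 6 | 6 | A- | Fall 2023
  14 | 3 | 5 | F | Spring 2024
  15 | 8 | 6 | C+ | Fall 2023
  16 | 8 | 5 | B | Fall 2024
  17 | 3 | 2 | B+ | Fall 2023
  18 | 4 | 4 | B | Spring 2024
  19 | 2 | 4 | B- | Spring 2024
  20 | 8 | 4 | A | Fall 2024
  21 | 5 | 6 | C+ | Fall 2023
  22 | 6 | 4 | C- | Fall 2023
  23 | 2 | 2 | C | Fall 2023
SELECT MIN(year) FROM students

Execution result:
1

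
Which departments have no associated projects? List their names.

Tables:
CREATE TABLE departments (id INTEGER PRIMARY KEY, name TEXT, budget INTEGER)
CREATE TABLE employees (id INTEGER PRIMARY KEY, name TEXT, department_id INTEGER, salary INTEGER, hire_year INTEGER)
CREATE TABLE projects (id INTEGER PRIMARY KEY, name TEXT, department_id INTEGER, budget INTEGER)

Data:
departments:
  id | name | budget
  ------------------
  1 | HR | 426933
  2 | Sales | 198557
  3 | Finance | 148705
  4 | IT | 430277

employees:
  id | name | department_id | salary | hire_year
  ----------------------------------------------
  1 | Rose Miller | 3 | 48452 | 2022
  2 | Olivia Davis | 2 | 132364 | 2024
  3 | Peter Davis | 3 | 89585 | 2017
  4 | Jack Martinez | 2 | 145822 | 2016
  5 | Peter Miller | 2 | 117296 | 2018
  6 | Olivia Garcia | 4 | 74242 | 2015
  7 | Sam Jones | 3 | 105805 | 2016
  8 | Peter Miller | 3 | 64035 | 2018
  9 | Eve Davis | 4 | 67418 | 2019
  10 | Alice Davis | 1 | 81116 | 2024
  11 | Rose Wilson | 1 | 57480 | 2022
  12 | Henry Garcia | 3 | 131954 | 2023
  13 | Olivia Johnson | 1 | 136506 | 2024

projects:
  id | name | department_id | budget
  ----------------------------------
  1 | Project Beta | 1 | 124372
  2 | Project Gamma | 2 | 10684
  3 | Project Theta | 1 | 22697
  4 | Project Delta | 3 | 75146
SELECT p.name FROM departments p LEFT JOIN projects c ON c.department_id = p.id WHERE c.id IS NULL

Execution result:
IT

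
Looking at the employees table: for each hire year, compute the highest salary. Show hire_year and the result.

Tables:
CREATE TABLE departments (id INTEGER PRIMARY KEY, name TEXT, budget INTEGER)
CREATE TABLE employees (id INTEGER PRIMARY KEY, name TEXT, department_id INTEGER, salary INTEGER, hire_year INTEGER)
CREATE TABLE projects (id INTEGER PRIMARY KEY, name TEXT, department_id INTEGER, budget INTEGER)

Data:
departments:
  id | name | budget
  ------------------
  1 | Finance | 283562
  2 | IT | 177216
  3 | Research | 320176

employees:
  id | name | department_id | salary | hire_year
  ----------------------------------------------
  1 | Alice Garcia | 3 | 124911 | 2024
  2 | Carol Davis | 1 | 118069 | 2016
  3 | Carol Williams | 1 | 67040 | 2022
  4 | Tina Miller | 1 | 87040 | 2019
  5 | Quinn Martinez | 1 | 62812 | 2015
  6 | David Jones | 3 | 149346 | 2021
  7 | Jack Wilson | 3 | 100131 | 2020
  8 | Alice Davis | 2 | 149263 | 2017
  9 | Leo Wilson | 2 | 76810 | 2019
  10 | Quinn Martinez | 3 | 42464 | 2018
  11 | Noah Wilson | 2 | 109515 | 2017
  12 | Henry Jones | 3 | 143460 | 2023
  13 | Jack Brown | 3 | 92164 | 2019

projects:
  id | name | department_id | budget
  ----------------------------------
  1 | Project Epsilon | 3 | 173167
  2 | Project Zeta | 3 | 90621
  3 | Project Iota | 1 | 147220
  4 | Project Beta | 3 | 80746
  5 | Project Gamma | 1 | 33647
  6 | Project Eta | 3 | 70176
SELECT hire_year, MAX(salary) AS max_salary FROM employees GROUP BY hire_year

Execution result:
hire_year | max_salary
2015 | 62812
2016 | 118069
2017 | 149263
2018 | 42464
2019 | 92164
2020 | 100131
2021 | 149346
2022 | 67040
2023 | 143460
2024 | 124911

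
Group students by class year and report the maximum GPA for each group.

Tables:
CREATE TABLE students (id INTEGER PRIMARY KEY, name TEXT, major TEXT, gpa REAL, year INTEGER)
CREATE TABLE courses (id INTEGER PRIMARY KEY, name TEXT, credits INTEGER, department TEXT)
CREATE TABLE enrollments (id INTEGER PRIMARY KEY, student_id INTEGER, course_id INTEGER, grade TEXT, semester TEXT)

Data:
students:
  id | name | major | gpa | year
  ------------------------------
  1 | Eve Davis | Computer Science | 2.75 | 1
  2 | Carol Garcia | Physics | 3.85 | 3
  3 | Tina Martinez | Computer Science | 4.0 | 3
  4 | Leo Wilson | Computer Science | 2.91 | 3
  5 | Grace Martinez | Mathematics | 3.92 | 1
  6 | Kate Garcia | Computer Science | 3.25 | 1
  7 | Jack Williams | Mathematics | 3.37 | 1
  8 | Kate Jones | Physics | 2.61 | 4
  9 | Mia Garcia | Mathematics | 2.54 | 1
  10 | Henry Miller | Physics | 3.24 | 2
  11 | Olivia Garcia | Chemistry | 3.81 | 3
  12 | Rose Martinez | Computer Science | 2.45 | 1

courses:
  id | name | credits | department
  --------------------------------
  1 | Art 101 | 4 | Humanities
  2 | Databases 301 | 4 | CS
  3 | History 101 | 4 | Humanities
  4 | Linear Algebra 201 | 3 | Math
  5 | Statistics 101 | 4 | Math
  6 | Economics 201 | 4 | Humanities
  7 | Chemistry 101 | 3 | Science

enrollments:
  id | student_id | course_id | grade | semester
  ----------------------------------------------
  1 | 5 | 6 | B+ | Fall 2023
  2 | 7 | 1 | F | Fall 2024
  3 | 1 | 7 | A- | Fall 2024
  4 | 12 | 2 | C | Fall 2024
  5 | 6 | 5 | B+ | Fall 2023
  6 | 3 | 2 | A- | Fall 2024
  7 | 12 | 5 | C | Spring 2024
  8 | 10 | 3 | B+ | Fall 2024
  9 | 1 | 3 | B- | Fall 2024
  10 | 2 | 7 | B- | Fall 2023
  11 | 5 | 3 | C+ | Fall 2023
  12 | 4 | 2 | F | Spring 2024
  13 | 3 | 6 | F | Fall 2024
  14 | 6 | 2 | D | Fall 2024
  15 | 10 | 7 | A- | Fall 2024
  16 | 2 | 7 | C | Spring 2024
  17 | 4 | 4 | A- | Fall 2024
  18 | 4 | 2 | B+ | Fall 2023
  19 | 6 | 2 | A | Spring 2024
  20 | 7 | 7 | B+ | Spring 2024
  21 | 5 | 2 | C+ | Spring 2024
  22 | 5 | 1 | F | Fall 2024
SELECT year, MAX(gpa) AS max_gpa FROM students GROUP BY year

Execution result:
year | max_gpa
1 | 3.92
2 | 3.24
3 | 4.00
4 | 2.61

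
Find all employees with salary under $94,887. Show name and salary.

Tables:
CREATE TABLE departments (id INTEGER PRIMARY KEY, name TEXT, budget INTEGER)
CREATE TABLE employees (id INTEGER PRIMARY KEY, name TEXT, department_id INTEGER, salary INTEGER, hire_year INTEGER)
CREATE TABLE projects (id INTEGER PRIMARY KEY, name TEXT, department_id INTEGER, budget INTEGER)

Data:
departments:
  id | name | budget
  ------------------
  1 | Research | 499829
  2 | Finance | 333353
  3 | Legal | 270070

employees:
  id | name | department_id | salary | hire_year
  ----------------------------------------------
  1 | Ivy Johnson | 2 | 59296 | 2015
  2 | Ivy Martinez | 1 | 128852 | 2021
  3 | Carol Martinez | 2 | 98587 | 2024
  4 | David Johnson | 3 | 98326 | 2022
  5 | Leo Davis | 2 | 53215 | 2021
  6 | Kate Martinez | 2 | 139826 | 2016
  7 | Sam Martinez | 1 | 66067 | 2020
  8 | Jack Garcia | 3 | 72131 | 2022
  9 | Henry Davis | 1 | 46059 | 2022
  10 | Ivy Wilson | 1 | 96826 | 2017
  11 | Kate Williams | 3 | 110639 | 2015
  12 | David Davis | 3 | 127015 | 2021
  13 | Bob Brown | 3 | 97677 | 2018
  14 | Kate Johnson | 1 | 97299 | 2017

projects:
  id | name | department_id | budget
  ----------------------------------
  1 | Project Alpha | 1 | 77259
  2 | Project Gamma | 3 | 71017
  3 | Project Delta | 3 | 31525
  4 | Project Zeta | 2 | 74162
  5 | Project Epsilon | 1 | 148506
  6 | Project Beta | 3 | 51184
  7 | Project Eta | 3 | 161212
SELECT name, salary FROM employees WHERE salary < 94887

Execution result:
name | salary
Ivy Johnson | 59296
Leo Davis | 53215
Sam Martinez | 66067
Jack Garcia | 72131
Henry Davis | 46059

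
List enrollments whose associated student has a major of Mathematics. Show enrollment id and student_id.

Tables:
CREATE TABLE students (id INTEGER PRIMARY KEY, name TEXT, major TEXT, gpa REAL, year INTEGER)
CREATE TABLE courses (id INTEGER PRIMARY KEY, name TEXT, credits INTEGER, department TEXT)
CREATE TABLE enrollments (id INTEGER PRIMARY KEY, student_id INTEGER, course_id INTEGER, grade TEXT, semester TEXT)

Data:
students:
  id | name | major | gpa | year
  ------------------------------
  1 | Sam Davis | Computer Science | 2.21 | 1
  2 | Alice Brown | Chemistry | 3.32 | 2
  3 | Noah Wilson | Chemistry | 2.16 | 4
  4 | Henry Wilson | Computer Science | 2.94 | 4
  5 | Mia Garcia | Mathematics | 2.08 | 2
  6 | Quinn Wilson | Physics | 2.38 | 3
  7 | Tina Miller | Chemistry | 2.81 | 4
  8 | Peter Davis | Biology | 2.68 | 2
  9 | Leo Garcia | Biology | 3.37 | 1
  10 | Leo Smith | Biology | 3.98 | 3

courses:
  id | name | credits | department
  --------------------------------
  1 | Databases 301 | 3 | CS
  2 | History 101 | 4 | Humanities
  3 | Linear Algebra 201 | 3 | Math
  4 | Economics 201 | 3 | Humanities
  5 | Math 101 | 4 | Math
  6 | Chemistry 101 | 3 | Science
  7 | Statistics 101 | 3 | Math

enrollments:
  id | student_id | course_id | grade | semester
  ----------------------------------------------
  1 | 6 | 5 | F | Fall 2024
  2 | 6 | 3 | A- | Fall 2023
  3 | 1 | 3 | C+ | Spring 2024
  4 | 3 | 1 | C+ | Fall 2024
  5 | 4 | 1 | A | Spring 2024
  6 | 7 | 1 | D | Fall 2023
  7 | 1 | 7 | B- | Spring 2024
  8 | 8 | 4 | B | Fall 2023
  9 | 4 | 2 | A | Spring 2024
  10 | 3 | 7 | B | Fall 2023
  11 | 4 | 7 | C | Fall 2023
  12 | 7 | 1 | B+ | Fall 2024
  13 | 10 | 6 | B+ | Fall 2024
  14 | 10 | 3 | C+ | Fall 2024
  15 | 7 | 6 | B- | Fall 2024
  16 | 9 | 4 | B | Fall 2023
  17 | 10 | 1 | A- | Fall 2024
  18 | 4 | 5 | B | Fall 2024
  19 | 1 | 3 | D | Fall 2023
SELECT id, student_id FROM enrollments WHERE student_id IN (SELECT id FROM students WHERE major = 'Mathematics')

Execution result:
(no rows)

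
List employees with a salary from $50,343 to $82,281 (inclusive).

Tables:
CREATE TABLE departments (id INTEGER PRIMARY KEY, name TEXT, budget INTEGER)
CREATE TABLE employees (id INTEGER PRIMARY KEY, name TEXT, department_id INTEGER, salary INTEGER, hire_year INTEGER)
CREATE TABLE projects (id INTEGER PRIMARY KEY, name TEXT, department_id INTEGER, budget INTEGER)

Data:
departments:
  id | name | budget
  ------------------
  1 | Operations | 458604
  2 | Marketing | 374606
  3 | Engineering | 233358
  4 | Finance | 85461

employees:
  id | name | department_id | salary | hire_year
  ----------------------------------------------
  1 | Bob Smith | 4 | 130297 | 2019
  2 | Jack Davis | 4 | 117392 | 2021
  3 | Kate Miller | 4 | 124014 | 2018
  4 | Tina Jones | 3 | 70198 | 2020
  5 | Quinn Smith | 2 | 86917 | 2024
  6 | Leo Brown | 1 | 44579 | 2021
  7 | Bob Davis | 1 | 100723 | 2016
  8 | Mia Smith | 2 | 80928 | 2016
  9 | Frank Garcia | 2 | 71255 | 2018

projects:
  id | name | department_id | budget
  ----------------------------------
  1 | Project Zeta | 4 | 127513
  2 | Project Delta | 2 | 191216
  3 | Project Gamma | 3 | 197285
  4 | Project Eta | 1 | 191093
SELECT name, salary FROM employees WHERE salary BETWEEN 50343 AND 82281

Execution result:
name | salary
Tina Jones | 70198
Mia Smith | 80928
Frank Garcia | 71255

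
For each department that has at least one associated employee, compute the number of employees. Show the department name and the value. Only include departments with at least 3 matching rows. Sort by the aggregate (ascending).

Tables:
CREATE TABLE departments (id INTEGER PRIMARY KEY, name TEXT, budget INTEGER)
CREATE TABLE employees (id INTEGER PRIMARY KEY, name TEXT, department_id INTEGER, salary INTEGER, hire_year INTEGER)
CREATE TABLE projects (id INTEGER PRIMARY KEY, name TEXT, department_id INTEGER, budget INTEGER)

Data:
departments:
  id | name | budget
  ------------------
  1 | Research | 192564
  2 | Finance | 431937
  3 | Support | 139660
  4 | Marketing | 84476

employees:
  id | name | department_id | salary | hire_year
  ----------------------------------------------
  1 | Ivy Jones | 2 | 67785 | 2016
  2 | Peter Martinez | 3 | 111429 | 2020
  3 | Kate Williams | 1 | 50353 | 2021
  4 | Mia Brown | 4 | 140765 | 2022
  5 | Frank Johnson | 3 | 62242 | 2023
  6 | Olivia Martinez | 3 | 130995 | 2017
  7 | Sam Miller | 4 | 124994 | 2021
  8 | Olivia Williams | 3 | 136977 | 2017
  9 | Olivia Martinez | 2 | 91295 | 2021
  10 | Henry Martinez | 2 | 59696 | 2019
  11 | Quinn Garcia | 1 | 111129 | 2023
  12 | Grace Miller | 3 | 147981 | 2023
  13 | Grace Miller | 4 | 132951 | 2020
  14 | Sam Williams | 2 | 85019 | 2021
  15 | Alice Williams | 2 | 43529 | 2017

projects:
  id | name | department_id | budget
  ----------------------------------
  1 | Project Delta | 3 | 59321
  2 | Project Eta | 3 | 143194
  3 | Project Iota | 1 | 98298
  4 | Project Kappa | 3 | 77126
SELECT p.name, COUNT(*) AS n FROM employees c JOIN departments p ON c.department_id = p.id GROUP BY p.id, p.name HAVING COUNT(*) >= 3 ORDER BY n ASC

Execution result:
name | n
Marketing | 3
Finance | 5
Support | 5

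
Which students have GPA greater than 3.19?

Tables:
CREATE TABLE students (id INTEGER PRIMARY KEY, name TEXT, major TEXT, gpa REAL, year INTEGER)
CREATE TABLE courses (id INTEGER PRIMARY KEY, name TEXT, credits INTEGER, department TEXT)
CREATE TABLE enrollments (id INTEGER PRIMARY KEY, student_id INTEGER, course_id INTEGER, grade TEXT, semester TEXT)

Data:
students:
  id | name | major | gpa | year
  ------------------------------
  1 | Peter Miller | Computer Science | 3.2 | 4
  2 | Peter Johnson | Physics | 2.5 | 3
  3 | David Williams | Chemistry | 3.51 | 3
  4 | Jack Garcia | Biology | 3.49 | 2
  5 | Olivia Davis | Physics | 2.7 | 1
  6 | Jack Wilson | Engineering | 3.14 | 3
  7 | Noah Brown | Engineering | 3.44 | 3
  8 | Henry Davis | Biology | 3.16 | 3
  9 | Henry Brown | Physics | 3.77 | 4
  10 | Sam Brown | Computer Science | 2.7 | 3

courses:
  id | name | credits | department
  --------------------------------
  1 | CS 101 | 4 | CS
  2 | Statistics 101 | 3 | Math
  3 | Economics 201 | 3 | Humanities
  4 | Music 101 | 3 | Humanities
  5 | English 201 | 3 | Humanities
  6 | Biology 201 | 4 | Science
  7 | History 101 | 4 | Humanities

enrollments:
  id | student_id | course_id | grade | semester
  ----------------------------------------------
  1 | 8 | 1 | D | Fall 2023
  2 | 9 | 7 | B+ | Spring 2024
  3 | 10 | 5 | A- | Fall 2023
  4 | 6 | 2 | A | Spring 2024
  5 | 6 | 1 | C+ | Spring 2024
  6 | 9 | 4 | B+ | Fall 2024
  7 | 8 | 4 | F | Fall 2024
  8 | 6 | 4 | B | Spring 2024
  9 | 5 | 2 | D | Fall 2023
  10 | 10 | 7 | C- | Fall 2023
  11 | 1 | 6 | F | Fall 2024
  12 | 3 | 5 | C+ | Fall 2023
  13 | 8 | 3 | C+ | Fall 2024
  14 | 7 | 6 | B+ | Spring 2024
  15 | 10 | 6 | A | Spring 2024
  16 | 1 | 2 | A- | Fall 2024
SELECT name, gpa FROM students WHERE gpa > 3.19

Execution result:
name | gpa
Peter Miller | 3.20
David Williams | 3.51
Jack Garcia | 3.49
Noah Brown | 3.44
Henry Brown | 3.77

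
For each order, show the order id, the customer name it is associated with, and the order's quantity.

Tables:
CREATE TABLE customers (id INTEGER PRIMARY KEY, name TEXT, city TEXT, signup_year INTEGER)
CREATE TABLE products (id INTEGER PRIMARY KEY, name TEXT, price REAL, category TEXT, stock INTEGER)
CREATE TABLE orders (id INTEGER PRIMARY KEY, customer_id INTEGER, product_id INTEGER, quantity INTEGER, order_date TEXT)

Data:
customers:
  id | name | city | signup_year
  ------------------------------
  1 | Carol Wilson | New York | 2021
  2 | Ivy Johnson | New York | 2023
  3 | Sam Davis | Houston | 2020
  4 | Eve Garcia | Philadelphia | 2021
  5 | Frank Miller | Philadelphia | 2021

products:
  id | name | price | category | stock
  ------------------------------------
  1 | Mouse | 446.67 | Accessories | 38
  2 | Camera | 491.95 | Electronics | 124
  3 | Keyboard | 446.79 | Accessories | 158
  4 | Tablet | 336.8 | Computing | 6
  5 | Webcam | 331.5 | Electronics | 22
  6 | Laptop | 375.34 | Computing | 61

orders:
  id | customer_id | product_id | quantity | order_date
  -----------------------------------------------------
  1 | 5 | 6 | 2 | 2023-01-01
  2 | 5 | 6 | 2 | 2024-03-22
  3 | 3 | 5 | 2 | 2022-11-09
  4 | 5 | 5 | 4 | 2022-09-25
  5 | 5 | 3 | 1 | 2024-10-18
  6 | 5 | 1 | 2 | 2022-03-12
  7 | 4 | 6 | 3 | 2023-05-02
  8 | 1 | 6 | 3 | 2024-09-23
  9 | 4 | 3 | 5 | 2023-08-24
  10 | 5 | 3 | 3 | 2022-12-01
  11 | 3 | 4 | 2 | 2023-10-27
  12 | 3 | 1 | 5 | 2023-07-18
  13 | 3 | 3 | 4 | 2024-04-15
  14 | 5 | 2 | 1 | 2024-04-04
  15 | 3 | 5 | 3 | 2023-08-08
SELECT c.id, p.name AS customer, c.quantity FROM orders c JOIN customers p ON c.customer_id = p.id

Execution result:
id | customer | quantity
1 | Frank Miller | 2
2 | Frank Miller | 2
3 | Sam Davis | 2
4 | Frank Miller | 4
5 | Frank Miller | 1
6 | Frank Miller | 2
7 | Eve Garcia | 3
8 | Carol Wilson | 3
9 | Eve Garcia | 5
10 | Frank Miller | 3
11 | Sam Davis | 2
12 | Sam Davis | 5
13 | Sam Davis | 4
14 | Frank Miller | 1
15 | Sam Davis | 3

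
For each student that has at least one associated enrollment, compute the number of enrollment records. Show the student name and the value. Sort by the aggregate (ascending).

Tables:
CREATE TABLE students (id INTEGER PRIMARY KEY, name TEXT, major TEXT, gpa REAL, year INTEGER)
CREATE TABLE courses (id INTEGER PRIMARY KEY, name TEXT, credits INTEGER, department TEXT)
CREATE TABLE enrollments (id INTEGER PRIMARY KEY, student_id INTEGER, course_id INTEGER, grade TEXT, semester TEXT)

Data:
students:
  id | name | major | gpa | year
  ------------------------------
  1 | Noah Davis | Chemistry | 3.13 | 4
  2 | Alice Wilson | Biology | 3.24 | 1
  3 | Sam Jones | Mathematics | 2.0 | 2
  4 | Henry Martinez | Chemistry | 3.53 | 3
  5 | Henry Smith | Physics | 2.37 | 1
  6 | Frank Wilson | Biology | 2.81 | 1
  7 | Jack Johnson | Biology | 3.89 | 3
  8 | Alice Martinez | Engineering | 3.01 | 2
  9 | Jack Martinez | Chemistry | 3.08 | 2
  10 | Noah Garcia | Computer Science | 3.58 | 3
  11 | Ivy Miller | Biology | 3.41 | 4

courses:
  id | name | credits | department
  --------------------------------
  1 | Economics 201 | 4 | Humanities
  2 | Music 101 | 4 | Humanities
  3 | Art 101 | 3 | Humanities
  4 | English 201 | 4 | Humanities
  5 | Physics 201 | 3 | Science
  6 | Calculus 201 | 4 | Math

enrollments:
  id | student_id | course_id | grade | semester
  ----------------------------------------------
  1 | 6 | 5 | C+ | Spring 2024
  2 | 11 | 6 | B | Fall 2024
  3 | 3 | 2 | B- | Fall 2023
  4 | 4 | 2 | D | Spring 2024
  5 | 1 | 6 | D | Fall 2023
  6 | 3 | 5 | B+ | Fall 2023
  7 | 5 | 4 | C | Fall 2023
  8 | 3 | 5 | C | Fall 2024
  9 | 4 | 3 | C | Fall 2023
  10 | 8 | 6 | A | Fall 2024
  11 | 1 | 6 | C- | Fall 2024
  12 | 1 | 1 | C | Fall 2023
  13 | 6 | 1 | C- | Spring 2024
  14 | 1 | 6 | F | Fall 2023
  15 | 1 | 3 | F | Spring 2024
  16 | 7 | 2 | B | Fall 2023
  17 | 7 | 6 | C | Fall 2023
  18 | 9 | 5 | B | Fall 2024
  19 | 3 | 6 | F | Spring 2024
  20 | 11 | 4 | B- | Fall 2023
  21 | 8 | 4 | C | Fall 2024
SELECT p.name, COUNT(*) AS n FROM enrollments c JOIN students p ON c.student_id = p.id GROUP BY p.id, p.name ORDER BY n ASC

Execution result:
name | n
Henry Smith | 1
Jack Martinez | 1
Henry Martinez | 2
Frank Wilson | 2
Jack Johnson | 2
Alice Martinez | 2
Ivy Miller | 2
Sam Jones | 4
Noah Davis | 5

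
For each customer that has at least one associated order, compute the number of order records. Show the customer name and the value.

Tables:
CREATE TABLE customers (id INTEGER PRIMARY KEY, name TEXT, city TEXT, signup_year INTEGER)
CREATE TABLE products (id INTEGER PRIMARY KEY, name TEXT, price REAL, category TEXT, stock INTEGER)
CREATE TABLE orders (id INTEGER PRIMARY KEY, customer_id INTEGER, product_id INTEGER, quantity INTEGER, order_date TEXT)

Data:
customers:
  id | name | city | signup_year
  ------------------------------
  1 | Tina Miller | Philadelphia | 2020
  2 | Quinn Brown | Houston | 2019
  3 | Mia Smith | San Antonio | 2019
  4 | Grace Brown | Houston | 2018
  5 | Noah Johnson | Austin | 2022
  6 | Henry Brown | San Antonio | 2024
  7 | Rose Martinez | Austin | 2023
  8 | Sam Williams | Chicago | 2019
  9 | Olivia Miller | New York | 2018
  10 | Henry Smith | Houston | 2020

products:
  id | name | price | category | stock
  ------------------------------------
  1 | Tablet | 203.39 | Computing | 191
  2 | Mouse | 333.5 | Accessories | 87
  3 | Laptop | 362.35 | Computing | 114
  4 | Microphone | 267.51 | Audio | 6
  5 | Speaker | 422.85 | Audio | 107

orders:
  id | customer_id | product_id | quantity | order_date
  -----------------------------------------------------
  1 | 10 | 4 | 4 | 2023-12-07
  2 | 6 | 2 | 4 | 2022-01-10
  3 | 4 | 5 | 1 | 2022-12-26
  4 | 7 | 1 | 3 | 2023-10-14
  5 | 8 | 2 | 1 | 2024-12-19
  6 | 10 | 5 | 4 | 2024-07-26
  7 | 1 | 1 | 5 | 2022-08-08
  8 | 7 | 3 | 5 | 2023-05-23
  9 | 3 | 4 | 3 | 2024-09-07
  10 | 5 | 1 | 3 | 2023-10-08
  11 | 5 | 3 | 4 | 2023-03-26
SELECT p.name, COUNT(*) AS n FROM orders c JOIN customers p ON c.customer_id = p.id GROUP BY p.id, p.name

Execution result:
name | n
Tina Miller | 1
Mia Smith | 1
Grace Brown | 1
Noah Johnson | 2
Henry Brown | 1
Rose Martinez | 2
Sam Williams | 1
Henry Smith | 2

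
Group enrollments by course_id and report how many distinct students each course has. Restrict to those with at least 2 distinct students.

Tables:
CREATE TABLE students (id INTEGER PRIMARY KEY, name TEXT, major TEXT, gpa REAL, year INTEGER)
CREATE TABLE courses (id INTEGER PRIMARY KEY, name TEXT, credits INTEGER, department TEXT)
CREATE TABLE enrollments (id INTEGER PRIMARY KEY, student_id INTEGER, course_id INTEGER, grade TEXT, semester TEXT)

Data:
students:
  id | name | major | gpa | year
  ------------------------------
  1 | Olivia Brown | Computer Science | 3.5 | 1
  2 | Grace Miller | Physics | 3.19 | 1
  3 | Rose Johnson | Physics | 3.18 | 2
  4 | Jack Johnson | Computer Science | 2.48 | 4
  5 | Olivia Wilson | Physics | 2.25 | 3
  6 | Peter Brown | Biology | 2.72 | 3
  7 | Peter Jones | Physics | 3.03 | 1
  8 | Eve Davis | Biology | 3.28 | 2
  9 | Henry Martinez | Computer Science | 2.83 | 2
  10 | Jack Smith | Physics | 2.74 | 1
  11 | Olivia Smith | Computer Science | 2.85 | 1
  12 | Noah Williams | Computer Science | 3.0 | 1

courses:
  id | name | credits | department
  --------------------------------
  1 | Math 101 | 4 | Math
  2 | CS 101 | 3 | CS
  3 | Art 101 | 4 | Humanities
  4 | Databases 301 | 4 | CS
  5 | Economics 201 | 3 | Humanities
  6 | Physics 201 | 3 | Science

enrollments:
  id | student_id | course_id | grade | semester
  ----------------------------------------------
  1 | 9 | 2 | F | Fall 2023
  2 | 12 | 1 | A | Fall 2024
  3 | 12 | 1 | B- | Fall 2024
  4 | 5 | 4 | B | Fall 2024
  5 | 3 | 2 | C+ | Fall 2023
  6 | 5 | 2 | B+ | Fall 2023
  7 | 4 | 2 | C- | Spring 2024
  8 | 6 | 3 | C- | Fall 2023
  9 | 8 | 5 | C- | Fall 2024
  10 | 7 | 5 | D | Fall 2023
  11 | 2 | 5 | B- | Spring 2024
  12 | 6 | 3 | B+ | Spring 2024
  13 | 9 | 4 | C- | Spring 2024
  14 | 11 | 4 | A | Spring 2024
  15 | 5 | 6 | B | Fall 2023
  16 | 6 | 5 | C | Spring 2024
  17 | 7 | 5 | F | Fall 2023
SELECT course_id, COUNT(DISTINCT student_id) AS distinct_student_count FROM enrollments GROUP BY course_id HAVING COUNT(DISTINCT student_id) >= 2

Execution result:
course_id | distinct_student_count
2 | 4
4 | 3
5 | 4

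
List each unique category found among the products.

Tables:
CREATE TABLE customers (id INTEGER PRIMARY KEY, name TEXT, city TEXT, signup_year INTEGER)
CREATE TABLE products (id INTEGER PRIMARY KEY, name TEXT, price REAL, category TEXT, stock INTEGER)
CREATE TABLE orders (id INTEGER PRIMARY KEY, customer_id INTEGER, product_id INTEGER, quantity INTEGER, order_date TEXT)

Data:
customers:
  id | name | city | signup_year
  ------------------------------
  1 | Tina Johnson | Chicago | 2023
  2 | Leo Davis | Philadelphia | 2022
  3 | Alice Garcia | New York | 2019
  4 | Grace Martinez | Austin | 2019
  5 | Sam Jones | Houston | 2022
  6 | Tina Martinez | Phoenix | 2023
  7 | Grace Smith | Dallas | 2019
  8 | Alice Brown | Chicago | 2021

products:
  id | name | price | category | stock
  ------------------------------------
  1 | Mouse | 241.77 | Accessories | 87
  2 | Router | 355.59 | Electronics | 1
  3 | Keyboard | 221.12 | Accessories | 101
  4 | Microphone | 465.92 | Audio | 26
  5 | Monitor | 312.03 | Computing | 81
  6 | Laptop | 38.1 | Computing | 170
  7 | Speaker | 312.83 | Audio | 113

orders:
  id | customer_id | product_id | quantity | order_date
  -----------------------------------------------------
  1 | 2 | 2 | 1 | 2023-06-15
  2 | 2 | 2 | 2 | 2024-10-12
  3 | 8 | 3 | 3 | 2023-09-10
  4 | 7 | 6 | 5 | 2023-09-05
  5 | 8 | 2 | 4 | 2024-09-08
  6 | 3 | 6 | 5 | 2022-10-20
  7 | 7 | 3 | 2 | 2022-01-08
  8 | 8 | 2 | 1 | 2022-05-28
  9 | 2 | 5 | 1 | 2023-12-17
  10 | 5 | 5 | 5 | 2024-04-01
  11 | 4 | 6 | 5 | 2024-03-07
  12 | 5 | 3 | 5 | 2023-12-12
SELECT DISTINCT category FROM products

Execution result:
category
Accessories
Electronics
Audio
Computing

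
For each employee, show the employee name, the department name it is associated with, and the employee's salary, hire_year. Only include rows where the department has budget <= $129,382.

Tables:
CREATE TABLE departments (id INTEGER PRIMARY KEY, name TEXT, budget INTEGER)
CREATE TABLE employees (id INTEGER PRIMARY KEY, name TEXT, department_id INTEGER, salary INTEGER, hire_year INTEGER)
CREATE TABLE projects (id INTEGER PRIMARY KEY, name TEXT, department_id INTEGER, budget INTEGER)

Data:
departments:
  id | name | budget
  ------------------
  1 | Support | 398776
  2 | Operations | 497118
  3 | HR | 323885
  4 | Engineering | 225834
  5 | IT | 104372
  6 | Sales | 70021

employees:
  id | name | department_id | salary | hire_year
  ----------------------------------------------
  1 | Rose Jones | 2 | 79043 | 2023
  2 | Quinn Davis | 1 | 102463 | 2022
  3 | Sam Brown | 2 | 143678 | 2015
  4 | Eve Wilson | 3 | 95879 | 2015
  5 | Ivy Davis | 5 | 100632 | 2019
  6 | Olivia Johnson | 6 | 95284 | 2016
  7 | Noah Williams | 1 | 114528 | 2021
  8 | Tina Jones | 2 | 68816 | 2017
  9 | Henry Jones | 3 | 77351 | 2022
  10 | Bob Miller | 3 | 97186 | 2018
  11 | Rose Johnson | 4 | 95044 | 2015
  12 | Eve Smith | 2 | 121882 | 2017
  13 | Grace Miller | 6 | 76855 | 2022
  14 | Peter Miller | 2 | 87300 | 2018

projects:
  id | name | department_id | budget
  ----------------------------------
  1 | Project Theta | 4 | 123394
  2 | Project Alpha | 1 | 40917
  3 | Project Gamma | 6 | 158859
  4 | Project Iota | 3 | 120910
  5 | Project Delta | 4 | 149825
SELECT c.name, p.name AS department, c.salary, c.hire_year FROM employees c JOIN departments p ON c.department_id = p.id WHERE p.budget <= 129382

Execution result:
name | department | salary | hire_year
Ivy Davis | IT | 100632 | 2019
Olivia Johnson | Sales | 95284 | 2016
Grace Miller | Sales | 76855 | 2022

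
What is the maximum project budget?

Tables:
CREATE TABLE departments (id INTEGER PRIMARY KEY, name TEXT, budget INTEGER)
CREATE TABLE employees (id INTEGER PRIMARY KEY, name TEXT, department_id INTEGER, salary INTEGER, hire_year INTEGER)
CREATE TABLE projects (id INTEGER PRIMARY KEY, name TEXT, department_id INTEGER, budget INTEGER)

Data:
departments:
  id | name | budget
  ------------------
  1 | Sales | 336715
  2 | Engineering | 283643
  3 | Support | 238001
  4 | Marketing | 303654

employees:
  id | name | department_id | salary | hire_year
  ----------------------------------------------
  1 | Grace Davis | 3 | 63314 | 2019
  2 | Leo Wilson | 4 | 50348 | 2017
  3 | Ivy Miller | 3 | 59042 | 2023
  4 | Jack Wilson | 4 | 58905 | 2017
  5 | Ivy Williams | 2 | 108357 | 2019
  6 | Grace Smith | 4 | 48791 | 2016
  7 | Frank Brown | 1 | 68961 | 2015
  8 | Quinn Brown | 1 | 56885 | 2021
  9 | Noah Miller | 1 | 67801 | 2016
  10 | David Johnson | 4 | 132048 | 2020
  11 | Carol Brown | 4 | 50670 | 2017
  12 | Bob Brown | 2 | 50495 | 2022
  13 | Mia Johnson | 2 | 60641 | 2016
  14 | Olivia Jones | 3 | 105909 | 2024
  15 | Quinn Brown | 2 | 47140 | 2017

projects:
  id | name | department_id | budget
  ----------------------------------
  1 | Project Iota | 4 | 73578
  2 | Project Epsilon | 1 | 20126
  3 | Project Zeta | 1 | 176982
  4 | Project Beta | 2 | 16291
SELECT MAX(budget) FROM projects

Execution result:
176982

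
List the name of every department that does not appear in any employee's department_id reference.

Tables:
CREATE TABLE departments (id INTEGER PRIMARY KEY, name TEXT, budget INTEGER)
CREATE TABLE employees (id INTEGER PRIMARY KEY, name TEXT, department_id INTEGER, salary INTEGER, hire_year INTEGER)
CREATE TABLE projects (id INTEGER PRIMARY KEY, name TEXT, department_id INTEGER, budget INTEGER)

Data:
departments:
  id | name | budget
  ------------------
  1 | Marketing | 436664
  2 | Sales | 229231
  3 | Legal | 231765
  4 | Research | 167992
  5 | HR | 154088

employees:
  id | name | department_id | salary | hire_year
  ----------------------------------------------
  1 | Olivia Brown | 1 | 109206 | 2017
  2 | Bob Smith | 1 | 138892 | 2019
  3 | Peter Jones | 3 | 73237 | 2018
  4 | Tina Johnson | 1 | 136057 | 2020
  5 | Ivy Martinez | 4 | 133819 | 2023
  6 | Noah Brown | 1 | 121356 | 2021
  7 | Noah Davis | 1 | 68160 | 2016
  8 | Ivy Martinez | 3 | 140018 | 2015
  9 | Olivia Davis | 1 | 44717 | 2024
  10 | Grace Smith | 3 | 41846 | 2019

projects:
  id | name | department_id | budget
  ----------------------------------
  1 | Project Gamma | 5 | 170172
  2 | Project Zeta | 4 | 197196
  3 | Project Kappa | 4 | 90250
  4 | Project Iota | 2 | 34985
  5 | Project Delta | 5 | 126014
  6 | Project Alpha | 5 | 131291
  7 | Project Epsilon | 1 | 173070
SELECT p.name FROM departments p LEFT JOIN employees c ON c.department_id = p.id WHERE c.id IS NULL

Execution result:
name
Sales
HR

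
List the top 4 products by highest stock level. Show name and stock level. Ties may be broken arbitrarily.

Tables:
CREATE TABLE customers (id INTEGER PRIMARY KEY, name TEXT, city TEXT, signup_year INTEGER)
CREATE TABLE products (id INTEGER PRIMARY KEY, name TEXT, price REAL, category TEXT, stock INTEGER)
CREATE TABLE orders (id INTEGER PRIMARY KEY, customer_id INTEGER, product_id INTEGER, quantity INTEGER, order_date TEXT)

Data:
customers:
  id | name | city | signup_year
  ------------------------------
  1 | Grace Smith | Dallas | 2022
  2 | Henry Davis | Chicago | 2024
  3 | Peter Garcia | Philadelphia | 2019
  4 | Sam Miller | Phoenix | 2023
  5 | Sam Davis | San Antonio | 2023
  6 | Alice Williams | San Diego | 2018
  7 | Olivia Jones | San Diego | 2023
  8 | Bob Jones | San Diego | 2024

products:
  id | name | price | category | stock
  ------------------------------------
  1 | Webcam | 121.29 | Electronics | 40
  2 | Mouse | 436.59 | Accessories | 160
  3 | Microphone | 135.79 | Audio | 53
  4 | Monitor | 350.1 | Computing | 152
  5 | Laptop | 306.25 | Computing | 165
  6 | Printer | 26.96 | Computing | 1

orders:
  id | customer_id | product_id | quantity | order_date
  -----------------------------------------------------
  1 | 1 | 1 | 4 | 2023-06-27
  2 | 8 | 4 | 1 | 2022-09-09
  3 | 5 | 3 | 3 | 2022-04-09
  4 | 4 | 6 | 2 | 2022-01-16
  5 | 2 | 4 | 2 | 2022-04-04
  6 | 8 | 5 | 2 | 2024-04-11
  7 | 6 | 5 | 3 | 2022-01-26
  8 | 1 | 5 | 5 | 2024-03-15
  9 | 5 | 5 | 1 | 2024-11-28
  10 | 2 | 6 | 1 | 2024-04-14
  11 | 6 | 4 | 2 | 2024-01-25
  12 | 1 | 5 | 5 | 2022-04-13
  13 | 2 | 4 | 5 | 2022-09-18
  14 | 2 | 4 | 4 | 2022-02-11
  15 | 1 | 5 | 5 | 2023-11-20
SELECT name, stock FROM products ORDER BY stock DESC LIMIT 4

Execution result:
name | stock
Laptop | 165
Mouse | 160
Monitor | 152
Microphone | 53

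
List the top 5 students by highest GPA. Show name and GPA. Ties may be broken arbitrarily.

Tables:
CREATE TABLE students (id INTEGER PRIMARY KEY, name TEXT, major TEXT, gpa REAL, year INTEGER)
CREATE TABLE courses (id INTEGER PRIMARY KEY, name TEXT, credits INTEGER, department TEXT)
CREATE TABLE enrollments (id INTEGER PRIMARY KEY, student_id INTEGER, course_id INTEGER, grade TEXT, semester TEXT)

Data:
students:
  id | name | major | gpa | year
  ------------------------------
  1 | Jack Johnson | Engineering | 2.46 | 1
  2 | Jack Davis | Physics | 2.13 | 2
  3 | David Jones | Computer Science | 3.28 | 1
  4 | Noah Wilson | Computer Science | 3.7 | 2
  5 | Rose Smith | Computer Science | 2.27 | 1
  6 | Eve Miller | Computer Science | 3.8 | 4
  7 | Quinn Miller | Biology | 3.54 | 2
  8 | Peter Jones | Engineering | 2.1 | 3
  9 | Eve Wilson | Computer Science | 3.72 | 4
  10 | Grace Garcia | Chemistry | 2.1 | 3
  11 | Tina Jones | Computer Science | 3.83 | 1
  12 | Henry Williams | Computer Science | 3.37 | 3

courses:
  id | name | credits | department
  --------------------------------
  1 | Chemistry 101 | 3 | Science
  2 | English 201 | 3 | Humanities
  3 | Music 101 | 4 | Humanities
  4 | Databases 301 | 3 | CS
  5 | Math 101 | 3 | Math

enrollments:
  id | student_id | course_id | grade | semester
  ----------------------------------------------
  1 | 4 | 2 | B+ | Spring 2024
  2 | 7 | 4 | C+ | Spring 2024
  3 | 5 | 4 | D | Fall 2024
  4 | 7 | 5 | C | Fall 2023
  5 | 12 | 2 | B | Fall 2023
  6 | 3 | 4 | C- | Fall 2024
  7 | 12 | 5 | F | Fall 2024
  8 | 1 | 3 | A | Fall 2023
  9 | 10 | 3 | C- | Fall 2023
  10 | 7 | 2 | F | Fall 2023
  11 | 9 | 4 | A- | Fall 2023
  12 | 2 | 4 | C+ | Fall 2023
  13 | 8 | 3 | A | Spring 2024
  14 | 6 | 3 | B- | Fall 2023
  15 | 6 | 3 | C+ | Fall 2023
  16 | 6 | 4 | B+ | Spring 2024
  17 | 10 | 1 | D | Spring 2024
SELECT name, gpa FROM students ORDER BY gpa DESC LIMIT 5

Execution result:
name | gpa
Tina Jones | 3.83
Eve Miller | 3.80
Eve Wilson | 3.72
Noah Wilson | 3.70
Quinn Miller | 3.54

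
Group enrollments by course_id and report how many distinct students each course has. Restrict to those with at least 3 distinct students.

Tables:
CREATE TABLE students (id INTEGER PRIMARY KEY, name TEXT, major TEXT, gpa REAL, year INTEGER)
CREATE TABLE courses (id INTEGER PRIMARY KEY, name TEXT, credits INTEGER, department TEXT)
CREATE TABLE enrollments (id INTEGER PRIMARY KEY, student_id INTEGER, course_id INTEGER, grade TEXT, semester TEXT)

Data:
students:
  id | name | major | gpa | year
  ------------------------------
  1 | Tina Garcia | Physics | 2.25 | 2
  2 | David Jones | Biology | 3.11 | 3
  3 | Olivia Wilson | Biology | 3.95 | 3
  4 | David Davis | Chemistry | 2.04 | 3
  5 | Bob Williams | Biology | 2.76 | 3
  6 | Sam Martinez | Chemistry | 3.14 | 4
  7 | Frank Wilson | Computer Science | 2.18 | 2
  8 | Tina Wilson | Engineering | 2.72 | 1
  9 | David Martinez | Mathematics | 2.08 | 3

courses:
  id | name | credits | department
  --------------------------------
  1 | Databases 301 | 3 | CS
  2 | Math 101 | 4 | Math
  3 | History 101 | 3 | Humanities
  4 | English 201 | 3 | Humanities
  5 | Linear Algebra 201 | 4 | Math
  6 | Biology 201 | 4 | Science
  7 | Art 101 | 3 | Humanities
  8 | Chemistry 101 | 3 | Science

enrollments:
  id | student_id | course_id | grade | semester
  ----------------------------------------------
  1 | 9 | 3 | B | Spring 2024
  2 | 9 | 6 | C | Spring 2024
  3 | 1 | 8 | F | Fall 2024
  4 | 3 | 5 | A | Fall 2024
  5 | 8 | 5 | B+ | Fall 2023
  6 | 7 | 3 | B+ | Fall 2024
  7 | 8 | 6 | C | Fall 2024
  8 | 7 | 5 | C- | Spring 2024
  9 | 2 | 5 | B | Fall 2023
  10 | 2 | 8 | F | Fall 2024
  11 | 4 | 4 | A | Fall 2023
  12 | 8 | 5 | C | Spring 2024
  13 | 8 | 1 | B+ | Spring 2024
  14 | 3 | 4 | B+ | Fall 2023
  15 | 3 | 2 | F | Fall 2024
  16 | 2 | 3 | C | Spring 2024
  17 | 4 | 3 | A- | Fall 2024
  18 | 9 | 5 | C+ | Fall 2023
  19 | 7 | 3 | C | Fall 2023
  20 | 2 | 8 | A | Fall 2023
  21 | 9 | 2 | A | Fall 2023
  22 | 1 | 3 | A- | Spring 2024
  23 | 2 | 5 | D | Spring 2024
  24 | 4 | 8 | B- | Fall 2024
SELECT course_id, COUNT(DISTINCT student_id) AS distinct_student_count FROM enrollments GROUP BY course_id HAVING COUNT(DISTINCT student_id) >= 3

Execution result:
course_id | distinct_student_count
3 | 5
5 | 5
8 | 3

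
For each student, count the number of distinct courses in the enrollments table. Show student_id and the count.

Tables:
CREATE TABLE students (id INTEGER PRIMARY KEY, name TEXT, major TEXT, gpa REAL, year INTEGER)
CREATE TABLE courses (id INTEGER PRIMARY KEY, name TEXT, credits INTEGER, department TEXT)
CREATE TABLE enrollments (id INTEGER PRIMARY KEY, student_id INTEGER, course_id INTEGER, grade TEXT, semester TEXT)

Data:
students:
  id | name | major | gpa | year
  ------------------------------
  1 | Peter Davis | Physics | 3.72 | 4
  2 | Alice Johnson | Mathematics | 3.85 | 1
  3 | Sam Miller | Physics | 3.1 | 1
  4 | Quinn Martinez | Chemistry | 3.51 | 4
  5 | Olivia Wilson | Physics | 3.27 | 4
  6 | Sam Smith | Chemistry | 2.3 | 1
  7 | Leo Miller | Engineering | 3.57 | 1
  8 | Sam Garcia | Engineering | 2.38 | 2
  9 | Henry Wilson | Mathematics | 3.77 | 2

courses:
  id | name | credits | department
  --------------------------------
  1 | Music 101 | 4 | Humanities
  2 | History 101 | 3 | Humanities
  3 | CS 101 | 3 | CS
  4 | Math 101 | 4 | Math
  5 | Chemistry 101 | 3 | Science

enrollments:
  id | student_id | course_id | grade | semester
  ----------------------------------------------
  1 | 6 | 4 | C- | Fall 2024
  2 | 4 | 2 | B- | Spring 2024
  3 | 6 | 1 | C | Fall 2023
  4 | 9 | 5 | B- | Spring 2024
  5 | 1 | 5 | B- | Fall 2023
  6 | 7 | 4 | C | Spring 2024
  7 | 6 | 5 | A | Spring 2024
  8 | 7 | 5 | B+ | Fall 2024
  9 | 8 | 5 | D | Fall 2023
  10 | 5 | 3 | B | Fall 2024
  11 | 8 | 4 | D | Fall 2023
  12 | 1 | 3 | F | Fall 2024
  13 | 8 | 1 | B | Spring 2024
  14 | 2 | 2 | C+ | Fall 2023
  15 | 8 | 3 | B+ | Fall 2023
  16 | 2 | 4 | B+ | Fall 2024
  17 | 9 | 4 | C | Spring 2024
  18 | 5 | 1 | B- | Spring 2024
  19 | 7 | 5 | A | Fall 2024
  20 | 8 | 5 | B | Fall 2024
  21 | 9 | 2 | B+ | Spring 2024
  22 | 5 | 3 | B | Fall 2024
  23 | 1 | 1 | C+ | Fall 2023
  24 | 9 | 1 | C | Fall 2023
SELECT student_id, COUNT(DISTINCT course_id) AS distinct_course_count FROM enrollments GROUP BY student_id

Execution result:
student_id | distinct_course_count
1 | 3
2 | 2
4 | 1
5 | 2
6 | 3
7 | 2
8 | 4
9 | 4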